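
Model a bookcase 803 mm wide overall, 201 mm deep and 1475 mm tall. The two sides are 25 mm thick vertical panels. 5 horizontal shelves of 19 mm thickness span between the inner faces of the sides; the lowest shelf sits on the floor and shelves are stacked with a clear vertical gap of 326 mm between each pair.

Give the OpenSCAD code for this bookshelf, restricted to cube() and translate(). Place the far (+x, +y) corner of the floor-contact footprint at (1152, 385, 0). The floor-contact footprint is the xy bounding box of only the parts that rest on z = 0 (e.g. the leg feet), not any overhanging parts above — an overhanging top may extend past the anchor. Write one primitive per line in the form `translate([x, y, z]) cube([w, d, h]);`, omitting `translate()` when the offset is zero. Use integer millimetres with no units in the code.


translate([349, 184, 0]) cube([25, 201, 1475]);
translate([1127, 184, 0]) cube([25, 201, 1475]);
translate([374, 184, 0]) cube([753, 201, 19]);
translate([374, 184, 345]) cube([753, 201, 19]);
translate([374, 184, 690]) cube([753, 201, 19]);
translate([374, 184, 1035]) cube([753, 201, 19]);
translate([374, 184, 1380]) cube([753, 201, 19]);


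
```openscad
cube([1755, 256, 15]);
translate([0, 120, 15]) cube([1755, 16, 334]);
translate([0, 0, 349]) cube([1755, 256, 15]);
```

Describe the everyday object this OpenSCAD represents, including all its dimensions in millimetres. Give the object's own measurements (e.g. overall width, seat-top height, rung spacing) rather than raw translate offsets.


An I-beam lying along x, 1755 mm long. Overall section height 364 mm. Two flanges 256 mm wide (y) and 15 mm thick, one on the floor and one at the top; a web 16 mm thick runs between them, centred on the flange width.


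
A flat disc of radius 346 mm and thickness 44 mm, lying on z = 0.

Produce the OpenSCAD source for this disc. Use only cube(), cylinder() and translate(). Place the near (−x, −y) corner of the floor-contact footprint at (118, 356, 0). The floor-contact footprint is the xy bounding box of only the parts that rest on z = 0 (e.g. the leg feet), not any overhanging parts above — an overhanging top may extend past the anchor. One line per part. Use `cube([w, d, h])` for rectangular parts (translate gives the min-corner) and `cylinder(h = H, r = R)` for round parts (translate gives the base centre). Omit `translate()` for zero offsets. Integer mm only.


translate([464, 702, 0]) cylinder(h = 44, r = 346);


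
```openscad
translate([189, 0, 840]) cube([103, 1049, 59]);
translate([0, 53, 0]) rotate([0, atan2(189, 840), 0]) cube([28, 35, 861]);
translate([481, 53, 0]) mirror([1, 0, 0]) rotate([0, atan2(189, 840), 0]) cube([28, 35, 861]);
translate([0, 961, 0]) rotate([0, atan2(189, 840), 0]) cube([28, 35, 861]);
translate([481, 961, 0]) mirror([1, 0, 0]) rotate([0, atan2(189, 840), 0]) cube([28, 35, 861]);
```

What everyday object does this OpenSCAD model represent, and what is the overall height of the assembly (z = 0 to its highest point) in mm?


A sawhorse. The overall height is 899 mm.

A beam across two mirrored pairs of raked legs — a sawhorse. The beam's underside is at z = 840 (matching the legs' vertical rise in atan2(189, 840)) and the beam is 59 mm tall, so its top is at 840 + 59 = 899 mm. The raked legs top out at the beam's underside, so that is the highest point.


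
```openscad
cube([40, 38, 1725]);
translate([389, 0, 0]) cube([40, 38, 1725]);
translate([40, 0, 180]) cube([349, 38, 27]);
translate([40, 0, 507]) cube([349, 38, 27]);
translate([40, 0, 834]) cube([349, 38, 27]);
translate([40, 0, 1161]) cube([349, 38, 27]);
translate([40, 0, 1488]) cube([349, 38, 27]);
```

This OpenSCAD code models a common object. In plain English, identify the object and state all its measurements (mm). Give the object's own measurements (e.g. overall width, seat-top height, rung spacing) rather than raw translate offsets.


A straight ladder. Two 40×38 mm vertical rails, 1725 mm tall, stand 429 mm apart (outside-to-outside) with their front faces coplanar on the −y side. 5 rungs, each 38 mm deep and 27 mm tall, span between the inner faces of the rails, front faces flush with the rails. The lowest rung's underside is at z = 180 mm and rungs are spaced 327 mm apart (underside to underside).


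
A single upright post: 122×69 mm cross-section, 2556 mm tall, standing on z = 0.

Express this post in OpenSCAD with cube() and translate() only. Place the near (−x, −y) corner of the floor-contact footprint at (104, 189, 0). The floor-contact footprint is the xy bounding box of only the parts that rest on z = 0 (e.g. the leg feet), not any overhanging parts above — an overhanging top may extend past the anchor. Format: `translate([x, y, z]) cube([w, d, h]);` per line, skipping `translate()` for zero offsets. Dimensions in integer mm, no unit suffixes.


translate([104, 189, 0]) cube([122, 69, 2556]);


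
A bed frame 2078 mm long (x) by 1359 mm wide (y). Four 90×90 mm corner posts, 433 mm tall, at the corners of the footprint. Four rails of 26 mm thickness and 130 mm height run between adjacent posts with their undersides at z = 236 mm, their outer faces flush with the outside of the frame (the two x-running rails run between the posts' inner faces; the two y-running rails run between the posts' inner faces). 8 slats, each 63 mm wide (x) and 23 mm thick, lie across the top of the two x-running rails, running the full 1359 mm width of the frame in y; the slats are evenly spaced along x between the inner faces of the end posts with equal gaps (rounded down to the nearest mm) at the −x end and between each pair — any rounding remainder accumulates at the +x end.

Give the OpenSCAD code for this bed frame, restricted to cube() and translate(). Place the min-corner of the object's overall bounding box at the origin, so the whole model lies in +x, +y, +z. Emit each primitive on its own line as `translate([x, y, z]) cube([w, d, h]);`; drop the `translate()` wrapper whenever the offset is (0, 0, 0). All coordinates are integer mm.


cube([90, 90, 433]);
translate([0, 1269, 0]) cube([90, 90, 433]);
translate([1988, 0, 0]) cube([90, 90, 433]);
translate([1988, 1269, 0]) cube([90, 90, 433]);
translate([90, 0, 236]) cube([1898, 26, 130]);
translate([90, 1333, 236]) cube([1898, 26, 130]);
translate([0, 90, 236]) cube([26, 1179, 130]);
translate([2052, 90, 236]) cube([26, 1179, 130]);
translate([244, 0, 366]) cube([63, 1359, 23]);
translate([461, 0, 366]) cube([63, 1359, 23]);
translate([678, 0, 366]) cube([63, 1359, 23]);
translate([895, 0, 366]) cube([63, 1359, 23]);
translate([1112, 0, 366]) cube([63, 1359, 23]);
translate([1329, 0, 366]) cube([63, 1359, 23]);
translate([1546, 0, 366]) cube([63, 1359, 23]);
translate([1763, 0, 366]) cube([63, 1359, 23]);


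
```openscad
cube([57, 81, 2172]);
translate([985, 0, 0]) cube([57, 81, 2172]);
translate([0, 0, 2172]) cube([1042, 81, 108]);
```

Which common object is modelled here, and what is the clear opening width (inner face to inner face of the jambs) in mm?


A door frame. The clear opening width is 928 mm.

Two 2172 mm tall posts with a header on top — a door frame. The left jamb is 57 mm wide at x = 0; the right jamb starts at x = 985. The clear opening is 985 − 57 = 928 mm.


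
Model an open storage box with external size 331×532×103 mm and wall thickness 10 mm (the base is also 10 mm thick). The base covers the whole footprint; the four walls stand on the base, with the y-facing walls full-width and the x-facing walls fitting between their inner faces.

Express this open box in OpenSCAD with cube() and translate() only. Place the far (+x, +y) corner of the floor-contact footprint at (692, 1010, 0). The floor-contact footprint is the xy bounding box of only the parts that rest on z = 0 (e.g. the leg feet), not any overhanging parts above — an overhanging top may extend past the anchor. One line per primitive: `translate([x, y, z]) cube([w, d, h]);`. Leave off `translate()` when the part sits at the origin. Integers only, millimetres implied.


translate([361, 478, 0]) cube([331, 532, 10]);
translate([361, 478, 10]) cube([331, 10, 93]);
translate([361, 1000, 10]) cube([331, 10, 93]);
translate([361, 488, 10]) cube([10, 512, 93]);
translate([682, 488, 10]) cube([10, 512, 93]);


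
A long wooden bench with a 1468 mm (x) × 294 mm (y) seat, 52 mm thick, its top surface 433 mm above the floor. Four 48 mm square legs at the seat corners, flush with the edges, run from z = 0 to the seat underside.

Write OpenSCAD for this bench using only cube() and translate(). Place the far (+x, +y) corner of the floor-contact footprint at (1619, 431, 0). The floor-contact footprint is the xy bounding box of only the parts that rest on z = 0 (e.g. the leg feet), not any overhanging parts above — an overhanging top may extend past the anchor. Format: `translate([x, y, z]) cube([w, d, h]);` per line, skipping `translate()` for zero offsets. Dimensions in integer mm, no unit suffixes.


translate([151, 137, 381]) cube([1468, 294, 52]);
translate([151, 137, 0]) cube([48, 48, 381]);
translate([151, 383, 0]) cube([48, 48, 381]);
translate([1571, 137, 0]) cube([48, 48, 381]);
translate([1571, 383, 0]) cube([48, 48, 381]);


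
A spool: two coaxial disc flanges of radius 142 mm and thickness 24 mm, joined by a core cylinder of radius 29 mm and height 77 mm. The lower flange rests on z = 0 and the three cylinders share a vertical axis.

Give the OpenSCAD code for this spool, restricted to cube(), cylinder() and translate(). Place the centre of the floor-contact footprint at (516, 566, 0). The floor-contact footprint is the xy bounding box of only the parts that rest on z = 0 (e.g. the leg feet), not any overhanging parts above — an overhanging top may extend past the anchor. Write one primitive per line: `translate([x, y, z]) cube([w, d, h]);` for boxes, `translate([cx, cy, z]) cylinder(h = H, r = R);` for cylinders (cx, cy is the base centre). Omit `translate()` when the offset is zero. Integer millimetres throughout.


translate([516, 566, 0]) cylinder(h = 24, r = 142);
translate([516, 566, 24]) cylinder(h = 77, r = 29);
translate([516, 566, 101]) cylinder(h = 24, r = 142);


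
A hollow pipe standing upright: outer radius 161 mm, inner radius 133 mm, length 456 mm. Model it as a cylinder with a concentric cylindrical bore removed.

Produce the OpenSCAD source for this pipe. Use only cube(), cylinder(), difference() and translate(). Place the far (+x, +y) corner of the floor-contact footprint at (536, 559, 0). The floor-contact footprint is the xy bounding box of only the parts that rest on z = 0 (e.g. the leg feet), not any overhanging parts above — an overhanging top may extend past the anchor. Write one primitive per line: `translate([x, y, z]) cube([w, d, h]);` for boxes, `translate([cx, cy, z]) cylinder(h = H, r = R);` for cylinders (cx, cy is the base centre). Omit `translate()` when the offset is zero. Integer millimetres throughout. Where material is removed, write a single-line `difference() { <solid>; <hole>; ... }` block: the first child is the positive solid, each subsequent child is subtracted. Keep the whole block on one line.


difference() { translate([375, 398, 0]) cylinder(h = 456, r = 161); translate([375, 398, 0]) cylinder(h = 456, r = 133); }


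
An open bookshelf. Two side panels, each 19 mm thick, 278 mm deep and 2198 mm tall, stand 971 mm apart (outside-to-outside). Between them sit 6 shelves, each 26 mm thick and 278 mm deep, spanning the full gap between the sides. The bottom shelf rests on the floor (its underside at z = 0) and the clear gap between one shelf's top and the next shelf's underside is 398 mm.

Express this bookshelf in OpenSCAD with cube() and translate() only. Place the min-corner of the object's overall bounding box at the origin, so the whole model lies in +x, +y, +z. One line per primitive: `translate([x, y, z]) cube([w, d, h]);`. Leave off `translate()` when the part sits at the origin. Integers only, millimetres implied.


cube([19, 278, 2198]);
translate([952, 0, 0]) cube([19, 278, 2198]);
translate([19, 0, 0]) cube([933, 278, 26]);
translate([19, 0, 424]) cube([933, 278, 26]);
translate([19, 0, 848]) cube([933, 278, 26]);
translate([19, 0, 1272]) cube([933, 278, 26]);
translate([19, 0, 1696]) cube([933, 278, 26]);
translate([19, 0, 2120]) cube([933, 278, 26]);


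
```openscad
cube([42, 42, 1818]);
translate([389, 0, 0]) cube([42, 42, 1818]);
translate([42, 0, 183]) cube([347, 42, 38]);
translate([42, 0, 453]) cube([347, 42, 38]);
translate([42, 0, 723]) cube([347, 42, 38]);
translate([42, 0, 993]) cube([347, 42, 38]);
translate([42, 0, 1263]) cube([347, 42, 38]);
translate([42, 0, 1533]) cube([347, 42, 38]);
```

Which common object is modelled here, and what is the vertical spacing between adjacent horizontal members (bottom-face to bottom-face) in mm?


A ladder. The rung spacing is 270 mm.

Two tall 42×42 posts with 6 short bars between them — a ladder. Adjacent rungs sit at z = 183 and z = 453, so the spacing is 453 − 183 = 270 mm.


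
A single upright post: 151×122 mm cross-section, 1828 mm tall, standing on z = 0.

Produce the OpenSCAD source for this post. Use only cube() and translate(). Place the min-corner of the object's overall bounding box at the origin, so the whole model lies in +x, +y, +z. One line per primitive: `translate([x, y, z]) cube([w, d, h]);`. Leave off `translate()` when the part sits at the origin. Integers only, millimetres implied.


cube([151, 122, 1828]);


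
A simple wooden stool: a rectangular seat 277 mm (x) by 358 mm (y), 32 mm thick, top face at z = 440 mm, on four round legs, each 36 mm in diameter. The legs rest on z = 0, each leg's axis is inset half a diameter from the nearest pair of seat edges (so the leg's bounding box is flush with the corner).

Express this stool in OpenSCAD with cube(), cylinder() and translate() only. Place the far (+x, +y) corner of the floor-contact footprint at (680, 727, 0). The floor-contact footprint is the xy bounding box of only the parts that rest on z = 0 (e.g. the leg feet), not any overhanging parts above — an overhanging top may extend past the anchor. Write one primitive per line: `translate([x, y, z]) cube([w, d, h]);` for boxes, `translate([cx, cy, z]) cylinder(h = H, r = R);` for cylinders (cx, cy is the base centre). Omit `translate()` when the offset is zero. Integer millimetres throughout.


translate([403, 369, 408]) cube([277, 358, 32]);
translate([421, 387, 0]) cylinder(h = 408, r = 18);
translate([662, 387, 0]) cylinder(h = 408, r = 18);
translate([421, 709, 0]) cylinder(h = 408, r = 18);
translate([662, 709, 0]) cylinder(h = 408, r = 18);


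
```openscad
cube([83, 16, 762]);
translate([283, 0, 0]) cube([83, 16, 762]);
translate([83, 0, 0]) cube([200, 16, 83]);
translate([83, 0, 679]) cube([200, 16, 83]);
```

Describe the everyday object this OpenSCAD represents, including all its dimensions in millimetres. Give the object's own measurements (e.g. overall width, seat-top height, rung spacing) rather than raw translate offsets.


A rectangular picture frame lying in the x–z plane (depth along y). The opening is 200 mm wide (x) by 596 mm tall (z), surrounded by a border 83 mm wide on all four sides. The frame is 16 mm deep and is made of two full-height vertical stiles with two horizontal rails fitted between them.


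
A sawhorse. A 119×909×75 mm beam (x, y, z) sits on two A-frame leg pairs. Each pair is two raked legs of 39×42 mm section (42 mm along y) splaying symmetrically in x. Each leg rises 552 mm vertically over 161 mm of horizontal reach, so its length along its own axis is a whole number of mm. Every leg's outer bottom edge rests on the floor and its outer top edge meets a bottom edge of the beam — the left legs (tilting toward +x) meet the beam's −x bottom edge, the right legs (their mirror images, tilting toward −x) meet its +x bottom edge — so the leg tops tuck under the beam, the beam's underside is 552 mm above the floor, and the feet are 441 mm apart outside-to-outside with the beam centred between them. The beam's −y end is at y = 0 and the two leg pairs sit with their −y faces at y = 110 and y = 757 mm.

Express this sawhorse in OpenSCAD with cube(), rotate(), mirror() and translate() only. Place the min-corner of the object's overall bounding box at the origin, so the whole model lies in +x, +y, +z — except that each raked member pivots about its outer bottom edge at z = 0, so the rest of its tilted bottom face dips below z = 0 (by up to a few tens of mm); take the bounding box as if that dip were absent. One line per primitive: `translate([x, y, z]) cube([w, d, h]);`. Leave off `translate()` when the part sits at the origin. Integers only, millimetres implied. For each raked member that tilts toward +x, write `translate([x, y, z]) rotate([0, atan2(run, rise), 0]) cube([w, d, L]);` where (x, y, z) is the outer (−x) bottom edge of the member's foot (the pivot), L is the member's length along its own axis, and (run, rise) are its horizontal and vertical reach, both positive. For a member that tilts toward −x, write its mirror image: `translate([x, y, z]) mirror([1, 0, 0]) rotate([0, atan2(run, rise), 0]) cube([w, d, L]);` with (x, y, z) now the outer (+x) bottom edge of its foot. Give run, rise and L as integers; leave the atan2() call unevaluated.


translate([161, 0, 552]) cube([119, 909, 75]);
translate([0, 110, 0]) rotate([0, atan2(161, 552), 0]) cube([39, 42, 575]);
translate([441, 110, 0]) mirror([1, 0, 0]) rotate([0, atan2(161, 552), 0]) cube([39, 42, 575]);
translate([0, 757, 0]) rotate([0, atan2(161, 552), 0]) cube([39, 42, 575]);
translate([441, 757, 0]) mirror([1, 0, 0]) rotate([0, atan2(161, 552), 0]) cube([39, 42, 575]);


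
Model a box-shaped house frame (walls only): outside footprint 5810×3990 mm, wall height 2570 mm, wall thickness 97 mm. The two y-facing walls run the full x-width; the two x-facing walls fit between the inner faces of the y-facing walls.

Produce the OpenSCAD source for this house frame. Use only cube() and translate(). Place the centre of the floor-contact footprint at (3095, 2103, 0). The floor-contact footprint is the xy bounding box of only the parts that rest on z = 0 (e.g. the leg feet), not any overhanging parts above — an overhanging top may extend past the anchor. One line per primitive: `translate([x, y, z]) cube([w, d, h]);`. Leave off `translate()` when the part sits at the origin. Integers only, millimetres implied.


translate([190, 108, 0]) cube([5810, 97, 2570]);
translate([190, 4001, 0]) cube([5810, 97, 2570]);
translate([190, 205, 0]) cube([97, 3796, 2570]);
translate([5903, 205, 0]) cube([97, 3796, 2570]);


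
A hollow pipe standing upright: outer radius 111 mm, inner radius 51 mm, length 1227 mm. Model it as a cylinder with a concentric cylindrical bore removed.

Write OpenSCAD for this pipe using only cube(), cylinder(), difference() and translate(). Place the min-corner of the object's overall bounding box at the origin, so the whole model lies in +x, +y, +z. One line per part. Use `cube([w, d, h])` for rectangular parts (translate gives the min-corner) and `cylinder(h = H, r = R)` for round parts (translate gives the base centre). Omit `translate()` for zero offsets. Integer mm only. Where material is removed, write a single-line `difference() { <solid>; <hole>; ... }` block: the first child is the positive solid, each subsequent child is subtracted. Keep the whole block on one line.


difference() { translate([111, 111, 0]) cylinder(h = 1227, r = 111); translate([111, 111, 0]) cylinder(h = 1227, r = 51); }


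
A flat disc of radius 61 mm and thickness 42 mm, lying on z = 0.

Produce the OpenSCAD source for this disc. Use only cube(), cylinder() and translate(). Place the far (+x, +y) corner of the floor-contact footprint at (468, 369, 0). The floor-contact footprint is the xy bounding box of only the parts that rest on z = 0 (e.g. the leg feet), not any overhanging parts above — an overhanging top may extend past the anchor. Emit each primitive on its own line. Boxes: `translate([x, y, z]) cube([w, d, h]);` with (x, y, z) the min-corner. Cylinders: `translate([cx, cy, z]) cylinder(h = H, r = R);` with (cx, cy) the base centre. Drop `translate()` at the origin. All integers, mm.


translate([407, 308, 0]) cylinder(h = 42, r = 61);


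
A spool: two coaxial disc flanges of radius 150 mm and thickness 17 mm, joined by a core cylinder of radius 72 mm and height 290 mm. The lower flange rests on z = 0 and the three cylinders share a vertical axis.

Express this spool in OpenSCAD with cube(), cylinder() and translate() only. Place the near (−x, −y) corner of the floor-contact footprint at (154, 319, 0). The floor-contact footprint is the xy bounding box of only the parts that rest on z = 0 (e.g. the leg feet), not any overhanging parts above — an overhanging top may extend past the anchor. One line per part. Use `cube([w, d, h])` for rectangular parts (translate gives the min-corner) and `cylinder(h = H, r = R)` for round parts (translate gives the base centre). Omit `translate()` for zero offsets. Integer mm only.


translate([304, 469, 0]) cylinder(h = 17, r = 150);
translate([304, 469, 17]) cylinder(h = 290, r = 72);
translate([304, 469, 307]) cylinder(h = 17, r = 150);


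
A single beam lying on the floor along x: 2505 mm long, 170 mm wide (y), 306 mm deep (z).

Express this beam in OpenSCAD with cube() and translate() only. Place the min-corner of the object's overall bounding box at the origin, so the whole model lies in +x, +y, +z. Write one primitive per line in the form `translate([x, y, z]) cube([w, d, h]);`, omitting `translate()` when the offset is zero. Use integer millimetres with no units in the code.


cube([2505, 170, 306]);


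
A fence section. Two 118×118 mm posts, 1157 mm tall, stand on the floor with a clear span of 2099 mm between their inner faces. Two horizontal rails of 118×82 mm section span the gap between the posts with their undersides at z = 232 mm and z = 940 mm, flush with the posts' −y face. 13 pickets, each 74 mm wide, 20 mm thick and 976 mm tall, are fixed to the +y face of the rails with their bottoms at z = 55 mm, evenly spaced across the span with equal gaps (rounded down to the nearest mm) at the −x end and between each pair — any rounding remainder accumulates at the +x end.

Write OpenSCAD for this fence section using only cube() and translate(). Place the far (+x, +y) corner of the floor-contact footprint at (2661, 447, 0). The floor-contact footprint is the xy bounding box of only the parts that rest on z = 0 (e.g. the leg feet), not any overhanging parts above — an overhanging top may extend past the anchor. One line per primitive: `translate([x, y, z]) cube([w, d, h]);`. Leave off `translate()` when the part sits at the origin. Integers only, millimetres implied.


translate([326, 329, 0]) cube([118, 118, 1157]);
translate([2543, 329, 0]) cube([118, 118, 1157]);
translate([444, 329, 232]) cube([2099, 118, 82]);
translate([444, 329, 940]) cube([2099, 118, 82]);
translate([525, 447, 55]) cube([74, 20, 976]);
translate([680, 447, 55]) cube([74, 20, 976]);
translate([835, 447, 55]) cube([74, 20, 976]);
translate([990, 447, 55]) cube([74, 20, 976]);
translate([1145, 447, 55]) cube([74, 20, 976]);
translate([1300, 447, 55]) cube([74, 20, 976]);
translate([1455, 447, 55]) cube([74, 20, 976]);
translate([1610, 447, 55]) cube([74, 20, 976]);
translate([1765, 447, 55]) cube([74, 20, 976]);
translate([1920, 447, 55]) cube([74, 20, 976]);
translate([2075, 447, 55]) cube([74, 20, 976]);
translate([2230, 447, 55]) cube([74, 20, 976]);
translate([2385, 447, 55]) cube([74, 20, 976]);


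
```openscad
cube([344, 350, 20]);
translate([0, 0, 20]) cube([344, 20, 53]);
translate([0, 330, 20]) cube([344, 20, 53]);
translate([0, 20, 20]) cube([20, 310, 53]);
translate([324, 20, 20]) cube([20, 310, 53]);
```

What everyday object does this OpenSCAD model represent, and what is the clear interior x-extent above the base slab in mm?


An open box. The internal width is 304 mm.

A 344×350 base slab with four walls standing on it — an open box. The base is 344 mm wide and the walls are 20 mm thick, so the internal width is 344 − 2 × 20 = 304 mm.


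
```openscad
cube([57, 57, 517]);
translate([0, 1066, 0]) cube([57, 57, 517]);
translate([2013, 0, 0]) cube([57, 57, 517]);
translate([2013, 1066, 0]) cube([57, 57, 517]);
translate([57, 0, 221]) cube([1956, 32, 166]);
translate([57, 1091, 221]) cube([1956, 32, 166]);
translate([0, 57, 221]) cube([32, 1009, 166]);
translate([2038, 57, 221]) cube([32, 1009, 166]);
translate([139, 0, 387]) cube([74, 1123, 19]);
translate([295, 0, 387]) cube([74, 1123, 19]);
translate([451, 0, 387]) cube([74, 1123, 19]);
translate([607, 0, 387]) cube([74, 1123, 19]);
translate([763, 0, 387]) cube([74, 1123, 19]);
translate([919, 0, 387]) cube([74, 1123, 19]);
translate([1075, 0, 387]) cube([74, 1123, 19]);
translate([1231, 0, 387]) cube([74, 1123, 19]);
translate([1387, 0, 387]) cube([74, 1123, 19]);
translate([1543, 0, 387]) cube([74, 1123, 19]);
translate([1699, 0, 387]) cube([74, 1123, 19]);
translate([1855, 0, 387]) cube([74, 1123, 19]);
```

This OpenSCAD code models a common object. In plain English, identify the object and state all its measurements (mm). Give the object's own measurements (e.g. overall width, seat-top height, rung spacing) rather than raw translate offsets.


A bed frame 2070 mm long (x) by 1123 mm wide (y). Four 57×57 mm corner posts, 517 mm tall, at the corners of the footprint. Four rails of 32 mm thickness and 166 mm height run between adjacent posts with their undersides at z = 221 mm, their outer faces flush with the outside of the frame (the two x-running rails run between the posts' inner faces; the two y-running rails run between the posts' inner faces). 12 slats, each 74 mm wide (x) and 19 mm thick, lie across the top of the two x-running rails, running the full 1123 mm width of the frame in y; along x they sit between the end posts with a 82 mm gap after the −x posts and between neighbouring slats, leaving 84 mm before the +x posts.


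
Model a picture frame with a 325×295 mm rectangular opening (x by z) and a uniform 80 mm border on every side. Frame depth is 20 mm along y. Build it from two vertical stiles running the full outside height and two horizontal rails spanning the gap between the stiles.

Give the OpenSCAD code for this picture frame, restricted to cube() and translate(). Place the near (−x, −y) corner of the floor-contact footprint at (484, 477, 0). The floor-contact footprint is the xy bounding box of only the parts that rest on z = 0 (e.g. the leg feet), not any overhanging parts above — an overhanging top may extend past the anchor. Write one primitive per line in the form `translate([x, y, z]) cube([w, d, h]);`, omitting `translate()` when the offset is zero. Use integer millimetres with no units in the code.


translate([484, 477, 0]) cube([80, 20, 455]);
translate([889, 477, 0]) cube([80, 20, 455]);
translate([564, 477, 0]) cube([325, 20, 80]);
translate([564, 477, 375]) cube([325, 20, 80]);


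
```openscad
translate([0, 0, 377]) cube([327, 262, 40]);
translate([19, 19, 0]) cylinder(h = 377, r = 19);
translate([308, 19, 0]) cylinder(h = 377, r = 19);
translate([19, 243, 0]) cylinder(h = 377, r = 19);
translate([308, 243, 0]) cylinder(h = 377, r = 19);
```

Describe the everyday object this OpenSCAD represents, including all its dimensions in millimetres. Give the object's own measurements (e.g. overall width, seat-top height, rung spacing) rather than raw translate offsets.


A four-legged stool. The seat is a 327×262×40 mm slab whose top surface is at z = 417 mm; four round legs, each 38 mm in diameter, run from the floor (z = 0) to the underside of the seat, each leg's axis is inset half a diameter from the nearest pair of seat edges (so the leg's bounding box is flush with the corner).


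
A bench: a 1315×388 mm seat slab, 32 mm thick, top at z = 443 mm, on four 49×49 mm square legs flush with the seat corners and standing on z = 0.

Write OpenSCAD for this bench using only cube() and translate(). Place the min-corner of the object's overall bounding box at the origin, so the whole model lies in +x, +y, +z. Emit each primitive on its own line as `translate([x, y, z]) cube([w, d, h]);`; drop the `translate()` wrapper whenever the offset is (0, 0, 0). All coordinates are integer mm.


translate([0, 0, 411]) cube([1315, 388, 32]);
cube([49, 49, 411]);
translate([0, 339, 0]) cube([49, 49, 411]);
translate([1266, 0, 0]) cube([49, 49, 411]);
translate([1266, 339, 0]) cube([49, 49, 411]);


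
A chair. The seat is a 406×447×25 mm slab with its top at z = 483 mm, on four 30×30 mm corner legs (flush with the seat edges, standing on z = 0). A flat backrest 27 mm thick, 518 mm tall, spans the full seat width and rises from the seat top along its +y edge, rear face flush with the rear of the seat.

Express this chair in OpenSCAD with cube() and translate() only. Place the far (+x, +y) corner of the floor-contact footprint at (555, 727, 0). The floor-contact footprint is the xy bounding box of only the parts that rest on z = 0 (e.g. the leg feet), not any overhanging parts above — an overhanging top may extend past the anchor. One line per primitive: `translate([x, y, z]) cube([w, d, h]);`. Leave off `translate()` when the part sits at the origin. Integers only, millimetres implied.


// leg_h = 483 - 25 = 458
translate([149, 280, 458]) cube([406, 447, 25]);
translate([149, 280, 0]) cube([30, 30, 458]);
translate([525, 280, 0]) cube([30, 30, 458]);
translate([149, 697, 0]) cube([30, 30, 458]);
translate([525, 697, 0]) cube([30, 30, 458]);
translate([149, 700, 483]) cube([406, 27, 518]);


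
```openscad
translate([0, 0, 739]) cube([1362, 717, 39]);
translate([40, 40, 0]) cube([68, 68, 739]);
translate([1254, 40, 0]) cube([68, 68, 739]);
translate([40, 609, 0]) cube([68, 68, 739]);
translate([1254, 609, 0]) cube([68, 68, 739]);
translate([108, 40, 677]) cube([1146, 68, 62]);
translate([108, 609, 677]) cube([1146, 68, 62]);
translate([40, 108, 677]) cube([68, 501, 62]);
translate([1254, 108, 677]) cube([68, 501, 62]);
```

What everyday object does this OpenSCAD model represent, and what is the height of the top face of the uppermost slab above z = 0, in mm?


A table. The table height is 778 mm.

A 1362×717×39 slab sits at z = 739 on four 68 mm square posts — a table. The top surface is at 739 + 39 = 778 mm.


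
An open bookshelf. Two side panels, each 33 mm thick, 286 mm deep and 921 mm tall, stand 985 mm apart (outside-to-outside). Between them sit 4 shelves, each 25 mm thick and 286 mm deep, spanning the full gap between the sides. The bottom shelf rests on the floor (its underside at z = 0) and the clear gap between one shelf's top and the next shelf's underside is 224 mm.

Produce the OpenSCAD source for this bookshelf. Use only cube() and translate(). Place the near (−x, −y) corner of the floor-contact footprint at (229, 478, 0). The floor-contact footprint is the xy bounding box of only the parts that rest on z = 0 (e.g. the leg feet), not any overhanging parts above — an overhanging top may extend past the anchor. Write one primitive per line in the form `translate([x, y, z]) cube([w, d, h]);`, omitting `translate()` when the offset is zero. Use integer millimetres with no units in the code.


translate([229, 478, 0]) cube([33, 286, 921]);
translate([1181, 478, 0]) cube([33, 286, 921]);
translate([262, 478, 0]) cube([919, 286, 25]);
translate([262, 478, 249]) cube([919, 286, 25]);
translate([262, 478, 498]) cube([919, 286, 25]);
translate([262, 478, 747]) cube([919, 286, 25]);


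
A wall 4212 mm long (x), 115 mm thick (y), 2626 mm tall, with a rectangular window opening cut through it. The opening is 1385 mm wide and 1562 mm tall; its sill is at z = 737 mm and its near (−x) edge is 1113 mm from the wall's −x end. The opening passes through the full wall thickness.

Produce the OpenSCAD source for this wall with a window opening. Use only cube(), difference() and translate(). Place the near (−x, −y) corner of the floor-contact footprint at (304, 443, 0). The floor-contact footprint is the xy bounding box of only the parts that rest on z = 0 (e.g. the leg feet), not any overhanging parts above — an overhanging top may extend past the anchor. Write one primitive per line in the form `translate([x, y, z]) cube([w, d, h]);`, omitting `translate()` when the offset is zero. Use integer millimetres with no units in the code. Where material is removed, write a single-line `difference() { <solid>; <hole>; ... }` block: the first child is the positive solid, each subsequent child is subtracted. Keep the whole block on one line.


difference() { translate([304, 443, 0]) cube([4212, 115, 2626]); translate([1417, 443, 737]) cube([1385, 115, 1562]); }


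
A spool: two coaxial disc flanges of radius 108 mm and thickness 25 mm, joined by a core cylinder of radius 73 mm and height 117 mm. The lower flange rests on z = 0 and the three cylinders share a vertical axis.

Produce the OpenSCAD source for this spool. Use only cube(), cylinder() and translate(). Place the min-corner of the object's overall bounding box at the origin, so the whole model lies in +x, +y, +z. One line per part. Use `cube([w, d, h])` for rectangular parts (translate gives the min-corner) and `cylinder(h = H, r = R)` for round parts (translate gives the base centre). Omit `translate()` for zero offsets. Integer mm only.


translate([108, 108, 0]) cylinder(h = 25, r = 108);
translate([108, 108, 25]) cylinder(h = 117, r = 73);
translate([108, 108, 142]) cylinder(h = 25, r = 108);


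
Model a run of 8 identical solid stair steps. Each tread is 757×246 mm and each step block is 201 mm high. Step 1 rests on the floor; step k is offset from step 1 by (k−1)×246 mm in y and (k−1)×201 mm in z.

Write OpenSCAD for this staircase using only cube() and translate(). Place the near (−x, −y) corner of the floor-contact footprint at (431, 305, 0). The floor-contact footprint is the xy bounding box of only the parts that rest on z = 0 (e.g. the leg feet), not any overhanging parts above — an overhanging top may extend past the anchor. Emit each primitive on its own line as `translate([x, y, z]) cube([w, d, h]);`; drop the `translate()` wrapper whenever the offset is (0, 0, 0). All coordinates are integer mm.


translate([431, 305, 0]) cube([757, 246, 201]);
translate([431, 551, 201]) cube([757, 246, 201]);
translate([431, 797, 402]) cube([757, 246, 201]);
translate([431, 1043, 603]) cube([757, 246, 201]);
translate([431, 1289, 804]) cube([757, 246, 201]);
translate([431, 1535, 1005]) cube([757, 246, 201]);
translate([431, 1781, 1206]) cube([757, 246, 201]);
translate([431, 2027, 1407]) cube([757, 246, 201]);


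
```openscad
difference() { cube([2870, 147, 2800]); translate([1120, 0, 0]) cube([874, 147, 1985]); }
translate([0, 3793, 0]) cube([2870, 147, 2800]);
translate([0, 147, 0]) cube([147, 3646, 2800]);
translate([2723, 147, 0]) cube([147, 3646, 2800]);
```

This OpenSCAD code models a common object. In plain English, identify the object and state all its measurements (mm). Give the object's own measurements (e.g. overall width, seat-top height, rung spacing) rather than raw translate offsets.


A single room: four walls, each 2800 mm tall and 147 mm thick, enclosing an outside footprint 2870×3940 mm (x × y), no floor or roof. The front and back walls (−y and +y sides) run the full x-width; the side walls fit between their inner faces. A door opening 874 mm wide and 1985 mm tall is cut through the front wall from the floor up, its −x edge 1120 mm from the wall's −x end.


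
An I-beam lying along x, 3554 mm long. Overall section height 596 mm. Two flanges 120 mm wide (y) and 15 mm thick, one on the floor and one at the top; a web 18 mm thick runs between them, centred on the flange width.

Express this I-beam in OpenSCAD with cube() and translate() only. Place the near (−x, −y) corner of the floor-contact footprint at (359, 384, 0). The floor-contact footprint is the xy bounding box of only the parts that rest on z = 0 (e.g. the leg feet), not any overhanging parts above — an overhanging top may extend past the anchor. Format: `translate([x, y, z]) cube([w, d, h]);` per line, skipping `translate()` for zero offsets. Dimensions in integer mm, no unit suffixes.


translate([359, 384, 0]) cube([3554, 120, 15]);
translate([359, 435, 15]) cube([3554, 18, 566]);
translate([359, 384, 581]) cube([3554, 120, 15]);


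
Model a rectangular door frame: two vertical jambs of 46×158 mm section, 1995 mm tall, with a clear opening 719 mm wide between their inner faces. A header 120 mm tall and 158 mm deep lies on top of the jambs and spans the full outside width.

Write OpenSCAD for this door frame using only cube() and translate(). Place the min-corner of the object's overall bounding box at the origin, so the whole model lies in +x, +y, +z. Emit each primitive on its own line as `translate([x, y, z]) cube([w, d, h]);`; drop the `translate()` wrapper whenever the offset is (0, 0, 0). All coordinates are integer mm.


cube([46, 158, 1995]);
translate([765, 0, 0]) cube([46, 158, 1995]);
translate([0, 0, 1995]) cube([811, 158, 120]);


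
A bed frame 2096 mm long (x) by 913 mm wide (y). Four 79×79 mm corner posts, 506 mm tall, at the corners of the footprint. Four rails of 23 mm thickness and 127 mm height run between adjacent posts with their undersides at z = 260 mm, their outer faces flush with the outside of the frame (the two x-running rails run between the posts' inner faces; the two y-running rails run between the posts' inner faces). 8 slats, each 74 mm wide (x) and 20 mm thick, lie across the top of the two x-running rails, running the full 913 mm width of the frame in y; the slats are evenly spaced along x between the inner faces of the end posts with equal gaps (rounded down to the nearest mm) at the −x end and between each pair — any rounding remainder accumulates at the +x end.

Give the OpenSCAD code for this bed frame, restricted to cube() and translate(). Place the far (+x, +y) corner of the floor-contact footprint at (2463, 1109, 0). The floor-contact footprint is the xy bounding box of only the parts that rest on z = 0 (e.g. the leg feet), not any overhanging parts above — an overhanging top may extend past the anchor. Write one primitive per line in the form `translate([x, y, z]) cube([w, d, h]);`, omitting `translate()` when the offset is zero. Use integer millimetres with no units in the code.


// slat z = rail_z + rail_h = 260 + 127 = 387
// slat gap = ⌊(1938 − 8·74) / 9⌋ = 149
translate([367, 196, 0]) cube([79, 79, 506]);
translate([367, 1030, 0]) cube([79, 79, 506]);
translate([2384, 196, 0]) cube([79, 79, 506]);
translate([2384, 1030, 0]) cube([79, 79, 506]);
translate([446, 196, 260]) cube([1938, 23, 127]);
translate([446, 1086, 260]) cube([1938, 23, 127]);
translate([367, 275, 260]) cube([23, 755, 127]);
translate([2440, 275, 260]) cube([23, 755, 127]);
translate([595, 196, 387]) cube([74, 913, 20]);
translate([818, 196, 387]) cube([74, 913, 20]);
translate([1041, 196, 387]) cube([74, 913, 20]);
translate([1264, 196, 387]) cube([74, 913, 20]);
translate([1487, 196, 387]) cube([74, 913, 20]);
translate([1710, 196, 387]) cube([74, 913, 20]);
translate([1933, 196, 387]) cube([74, 913, 20]);
translate([2156, 196, 387]) cube([74, 913, 20]);


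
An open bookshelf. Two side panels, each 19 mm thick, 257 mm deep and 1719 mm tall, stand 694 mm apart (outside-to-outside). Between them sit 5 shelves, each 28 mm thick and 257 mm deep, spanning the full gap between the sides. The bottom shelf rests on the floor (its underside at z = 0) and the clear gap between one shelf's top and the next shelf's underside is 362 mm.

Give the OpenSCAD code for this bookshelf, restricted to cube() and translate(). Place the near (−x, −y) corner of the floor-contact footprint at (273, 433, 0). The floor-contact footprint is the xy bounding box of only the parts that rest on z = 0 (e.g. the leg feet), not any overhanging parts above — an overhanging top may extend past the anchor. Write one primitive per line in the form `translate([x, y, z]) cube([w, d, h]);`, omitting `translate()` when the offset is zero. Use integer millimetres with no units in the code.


translate([273, 433, 0]) cube([19, 257, 1719]);
translate([948, 433, 0]) cube([19, 257, 1719]);
translate([292, 433, 0]) cube([656, 257, 28]);
translate([292, 433, 390]) cube([656, 257, 28]);
translate([292, 433, 780]) cube([656, 257, 28]);
translate([292, 433, 1170]) cube([656, 257, 28]);
translate([292, 433, 1560]) cube([656, 257, 28]);
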